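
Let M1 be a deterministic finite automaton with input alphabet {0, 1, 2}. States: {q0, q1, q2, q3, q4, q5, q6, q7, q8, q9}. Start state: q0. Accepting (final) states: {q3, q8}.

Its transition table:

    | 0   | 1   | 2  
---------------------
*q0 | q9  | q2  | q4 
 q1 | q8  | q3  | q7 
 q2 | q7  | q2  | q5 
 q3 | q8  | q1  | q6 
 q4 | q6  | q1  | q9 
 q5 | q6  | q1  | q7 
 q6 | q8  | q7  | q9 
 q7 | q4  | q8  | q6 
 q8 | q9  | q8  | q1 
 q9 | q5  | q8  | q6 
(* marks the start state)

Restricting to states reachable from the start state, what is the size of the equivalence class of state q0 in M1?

2

Every state is reachable, so we keep all 10.
Start with accepting vs non-accepting: {q3,q8} | {q0,q1,q2,q4,q5,q6,q7,q9}.
Split {q3,q8} by δ(·,0) → {q3} and {q8}.
On input 0, block {q0,q1,q2,q4,q5,q6,q7,q9} splits into {q0,q2,q4,q5,q7,q9} and {q1,q6}.
On input 0, block {q0,q2,q4,q5,q7,q9} splits into {q0,q2,q7,q9} and {q4,q5}.
Refine {q0,q2,q7,q9} on symbol 0: members go to different blocks, giving {q0,q2} and {q7,q9}.
On input 1, block {q1,q6} splits into {q1} and {q6}.
The partition is now stable with 7 blocks: {q3} | {q0,q2} | {q8} | {q1} | {q4,q5} | {q7,q9} | {q6}.
The equivalence class containing q0 is {q0,q2}, of size 2.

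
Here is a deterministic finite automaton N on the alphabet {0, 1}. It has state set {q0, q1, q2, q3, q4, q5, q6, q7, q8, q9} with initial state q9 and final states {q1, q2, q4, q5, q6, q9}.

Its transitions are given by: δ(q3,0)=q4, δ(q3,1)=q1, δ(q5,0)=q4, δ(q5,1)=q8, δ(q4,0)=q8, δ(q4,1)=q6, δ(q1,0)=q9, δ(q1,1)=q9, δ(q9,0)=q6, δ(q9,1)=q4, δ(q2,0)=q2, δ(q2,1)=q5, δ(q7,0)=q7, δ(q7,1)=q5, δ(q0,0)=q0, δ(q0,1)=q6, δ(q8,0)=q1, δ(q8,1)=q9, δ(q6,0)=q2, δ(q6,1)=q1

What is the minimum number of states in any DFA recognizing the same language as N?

7

States {q0,q3,q7} cannot be reached from the start state, so discard them.
Initial partition by acceptance: {q1,q2,q4,q5,q6,q9} | {q8}.
On input 0, block {q1,q2,q4,q5,q6,q9} splits into {q1,q2,q5,q6,q9} and {q4}.
Split {q1,q2,q5,q6,q9} by δ(·,0) → {q1,q2,q6,q9} and {q5}.
Split {q1,q2,q6,q9} by δ(·,1) → {q1,q6} and {q2} and {q9}.
Split {q1,q6} by δ(·,0) → {q1} and {q6}.
Stable partition: {q1} | {q8} | {q4} | {q5} | {q2} | {q9} | {q6} — 7 equivalence classes.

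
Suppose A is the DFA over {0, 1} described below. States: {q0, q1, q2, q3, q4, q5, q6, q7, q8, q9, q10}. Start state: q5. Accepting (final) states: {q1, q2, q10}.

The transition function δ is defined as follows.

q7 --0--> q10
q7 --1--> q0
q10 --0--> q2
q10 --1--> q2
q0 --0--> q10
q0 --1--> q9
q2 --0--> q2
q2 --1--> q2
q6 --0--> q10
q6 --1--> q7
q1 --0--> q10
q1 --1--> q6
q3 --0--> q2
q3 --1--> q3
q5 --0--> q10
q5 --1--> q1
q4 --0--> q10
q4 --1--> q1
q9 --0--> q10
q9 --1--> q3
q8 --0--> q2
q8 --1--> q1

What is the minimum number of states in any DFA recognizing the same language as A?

States {q4,q8} cannot be reached from the start state, so discard them.
Start with accepting vs non-accepting: {q1,q2,q10} | {q0,q3,q5,q6,q7,q9}.
On input 1, block {q1,q2,q10} splits into {q2,q10} and {q1}.
On input 1, block {q0,q3,q5,q6,q7,q9} splits into {q0,q3,q6,q7,q9} and {q5}.
Stable partition: {q2,q10} | {q0,q3,q6,q7,q9} | {q1} | {q5} — 4 equivalence classes.

4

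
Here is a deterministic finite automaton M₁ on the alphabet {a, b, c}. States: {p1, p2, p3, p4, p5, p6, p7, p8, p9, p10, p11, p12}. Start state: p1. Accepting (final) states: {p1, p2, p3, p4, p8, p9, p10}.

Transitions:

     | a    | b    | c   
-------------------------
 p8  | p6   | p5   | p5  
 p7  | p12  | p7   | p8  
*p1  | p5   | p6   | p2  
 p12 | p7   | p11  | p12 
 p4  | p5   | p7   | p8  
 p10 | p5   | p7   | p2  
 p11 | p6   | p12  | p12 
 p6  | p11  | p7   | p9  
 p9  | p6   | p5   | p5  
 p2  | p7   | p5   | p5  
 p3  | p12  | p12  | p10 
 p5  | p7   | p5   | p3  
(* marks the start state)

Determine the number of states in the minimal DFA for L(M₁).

6

Reachable states from the start: {p1,p2,p3,p5,p6,p7,p8,p9,p10,p11,p12}. Unreachable: {p4} — drop them.
Initial partition by acceptance: {p1,p2,p3,p8,p9,p10} | {p5,p6,p7,p11,p12}.
Refine {p1,p2,p3,p8,p9,p10} on symbol c: members go to different blocks, giving {p1,p3,p10} and {p2,p8,p9}.
Split {p1,p3,p10} by δ(·,c) → {p1,p10} and {p3}.
Split {p5,p6,p7,p11,p12} by δ(·,c) → {p6,p7} and {p11,p12} and {p5}.
The partition is now stable with 6 blocks: {p1,p10} | {p6,p7} | {p2,p8,p9} | {p3} | {p11,p12} | {p5}.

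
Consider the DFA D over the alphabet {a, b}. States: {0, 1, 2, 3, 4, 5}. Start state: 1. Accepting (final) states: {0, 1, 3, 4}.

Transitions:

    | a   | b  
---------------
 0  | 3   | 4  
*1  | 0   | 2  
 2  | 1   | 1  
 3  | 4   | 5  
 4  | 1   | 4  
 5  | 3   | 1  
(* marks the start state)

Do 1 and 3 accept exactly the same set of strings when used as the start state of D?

Yes

Initial partition by acceptance: {0,1,3,4} | {2,5}.
On input b, block {0,1,3,4} splits into {0,4} and {1,3}.
No further refinement is possible. Final partition (3 blocks): {0,4} | {2,5} | {1,3}.
1 and 3 lie in the same block of the stable partition, so they are equivalent — no string distinguishes them.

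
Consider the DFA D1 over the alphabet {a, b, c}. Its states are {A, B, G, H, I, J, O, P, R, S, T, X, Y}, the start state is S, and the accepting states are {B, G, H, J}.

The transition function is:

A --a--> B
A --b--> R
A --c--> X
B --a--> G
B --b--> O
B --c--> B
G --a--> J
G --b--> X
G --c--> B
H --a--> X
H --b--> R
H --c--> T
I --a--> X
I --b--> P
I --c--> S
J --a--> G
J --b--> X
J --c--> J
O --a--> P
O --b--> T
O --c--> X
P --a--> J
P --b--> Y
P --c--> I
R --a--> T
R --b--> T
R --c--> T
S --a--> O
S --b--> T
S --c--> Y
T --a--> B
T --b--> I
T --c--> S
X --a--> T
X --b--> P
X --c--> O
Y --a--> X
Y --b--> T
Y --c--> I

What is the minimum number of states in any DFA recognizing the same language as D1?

4

Reachable states from the start: {B,G,I,J,O,P,S,T,X,Y}. Unreachable: {A,H,R} — drop them.
Start with accepting vs non-accepting: {B,G,J} | {I,O,P,S,T,X,Y}.
Split {I,O,P,S,T,X,Y} by δ(·,a) → {I,O,S,X,Y} and {P,T}.
Split {I,O,S,X,Y} by δ(·,a) → {I,S,Y} and {O,X}.
No further refinement is possible. Final partition (4 blocks): {B,G,J} | {I,S,Y} | {P,T} | {O,X}.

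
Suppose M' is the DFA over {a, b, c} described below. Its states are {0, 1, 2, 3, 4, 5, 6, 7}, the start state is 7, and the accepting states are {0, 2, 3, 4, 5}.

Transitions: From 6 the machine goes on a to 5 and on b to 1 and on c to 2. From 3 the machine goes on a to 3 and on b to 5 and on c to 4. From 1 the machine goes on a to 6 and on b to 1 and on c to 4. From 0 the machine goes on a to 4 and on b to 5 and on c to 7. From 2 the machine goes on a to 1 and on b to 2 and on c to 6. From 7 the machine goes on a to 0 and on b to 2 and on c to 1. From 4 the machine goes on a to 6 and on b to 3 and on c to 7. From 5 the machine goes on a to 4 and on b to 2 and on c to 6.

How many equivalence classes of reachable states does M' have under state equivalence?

8

Start with accepting vs non-accepting: {0,2,3,4,5} | {1,6,7}.
Refine {0,2,3,4,5} on symbol a: members go to different blocks, giving {0,3,5} and {2,4}.
Refine {0,3,5} on symbol a: members go to different blocks, giving {0,5} and {3}.
Split {0,5} by δ(·,b) → {0} and {5}.
Refine {1,6,7} on symbol a: members go to different blocks, giving {1} and {6} and {7}.
Refine {2,4} on symbol a: members go to different blocks, giving {2} and {4}.
No further refinement is possible. Final partition (8 blocks): {0} | {1} | {2} | {3} | {5} | {6} | {7} | {4}.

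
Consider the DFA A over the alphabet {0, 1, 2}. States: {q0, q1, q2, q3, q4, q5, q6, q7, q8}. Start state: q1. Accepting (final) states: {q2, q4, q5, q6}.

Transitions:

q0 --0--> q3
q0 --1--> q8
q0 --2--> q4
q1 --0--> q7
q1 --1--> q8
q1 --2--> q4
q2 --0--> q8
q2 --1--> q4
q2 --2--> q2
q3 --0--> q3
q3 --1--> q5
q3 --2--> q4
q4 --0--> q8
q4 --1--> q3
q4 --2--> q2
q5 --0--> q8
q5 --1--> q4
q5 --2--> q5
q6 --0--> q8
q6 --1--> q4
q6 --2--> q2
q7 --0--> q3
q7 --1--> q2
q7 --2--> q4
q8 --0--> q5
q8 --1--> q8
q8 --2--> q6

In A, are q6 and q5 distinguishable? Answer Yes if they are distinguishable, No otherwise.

No

First remove the unreachable states {q0}; 8 states remain.
P0 = {q2,q4,q5,q6} | {q1,q3,q7,q8}.
On input 1, block {q2,q4,q5,q6} splits into {q2,q5,q6} and {q4}.
Refine {q1,q3,q7,q8} on symbol 0: members go to different blocks, giving {q1,q3,q7} and {q8}.
Refine {q1,q3,q7} on symbol 1: members go to different blocks, giving {q3,q7} and {q1}.
No further refinement is possible. Final partition (5 blocks): {q2,q5,q6} | {q3,q7} | {q4} | {q8} | {q1}.
q6 and q5 lie in the same block of the stable partition, so they are equivalent — no string distinguishes them.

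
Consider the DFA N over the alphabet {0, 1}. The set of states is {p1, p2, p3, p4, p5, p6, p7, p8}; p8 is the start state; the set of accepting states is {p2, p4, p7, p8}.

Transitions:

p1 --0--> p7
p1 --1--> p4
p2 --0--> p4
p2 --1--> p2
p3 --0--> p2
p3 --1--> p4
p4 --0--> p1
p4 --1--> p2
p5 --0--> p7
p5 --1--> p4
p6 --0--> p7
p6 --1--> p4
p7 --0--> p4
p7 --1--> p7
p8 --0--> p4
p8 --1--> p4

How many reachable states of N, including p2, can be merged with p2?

States {p3,p5,p6} cannot be reached from the start state, so discard them.
Start with accepting vs non-accepting: {p2,p4,p7,p8} | {p1}.
Split {p2,p4,p7,p8} by δ(·,0) → {p2,p7,p8} and {p4}.
Split {p2,p7,p8} by δ(·,1) → {p2,p7} and {p8}.
The partition is now stable with 4 blocks: {p2,p7} | {p1} | {p4} | {p8}.
State p2 belongs to the block {p2,p7}, which has 2 states.

2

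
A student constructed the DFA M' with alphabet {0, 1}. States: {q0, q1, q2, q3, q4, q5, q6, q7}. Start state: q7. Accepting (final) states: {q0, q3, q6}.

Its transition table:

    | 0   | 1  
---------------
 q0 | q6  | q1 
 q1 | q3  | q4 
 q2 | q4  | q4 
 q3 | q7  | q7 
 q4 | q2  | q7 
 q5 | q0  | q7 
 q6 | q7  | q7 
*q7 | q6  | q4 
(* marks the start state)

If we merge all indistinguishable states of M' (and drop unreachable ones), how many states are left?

States {q0,q1,q3,q5} cannot be reached from the start state, so discard them.
Start with accepting vs non-accepting: {q6} | {q2,q4,q7}.
Refine {q2,q4,q7} on symbol 0: members go to different blocks, giving {q2,q4} and {q7}.
On input 1, block {q2,q4} splits into {q2} and {q4}.
The partition is now stable with 4 blocks: {q6} | {q2} | {q7} | {q4}.

4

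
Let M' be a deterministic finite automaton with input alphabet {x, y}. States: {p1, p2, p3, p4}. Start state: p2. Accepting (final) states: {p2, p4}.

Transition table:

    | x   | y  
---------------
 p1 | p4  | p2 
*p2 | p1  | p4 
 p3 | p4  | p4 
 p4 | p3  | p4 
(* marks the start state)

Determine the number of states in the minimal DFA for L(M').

Every state is reachable, so we keep all 4.
Initial partition by acceptance: {p2,p4} | {p1,p3}.
No further refinement is possible. Final partition (2 blocks): {p2,p4} | {p1,p3}.

2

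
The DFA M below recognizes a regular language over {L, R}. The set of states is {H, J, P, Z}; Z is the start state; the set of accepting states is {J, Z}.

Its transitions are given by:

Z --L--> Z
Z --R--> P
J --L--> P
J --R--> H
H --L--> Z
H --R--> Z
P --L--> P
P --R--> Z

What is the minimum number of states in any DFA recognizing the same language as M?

2

First remove the unreachable states {H,J}; 2 states remain.
Initial partition by acceptance: {Z} | {P}.
Stable partition: {Z} | {P} — 2 equivalence classes.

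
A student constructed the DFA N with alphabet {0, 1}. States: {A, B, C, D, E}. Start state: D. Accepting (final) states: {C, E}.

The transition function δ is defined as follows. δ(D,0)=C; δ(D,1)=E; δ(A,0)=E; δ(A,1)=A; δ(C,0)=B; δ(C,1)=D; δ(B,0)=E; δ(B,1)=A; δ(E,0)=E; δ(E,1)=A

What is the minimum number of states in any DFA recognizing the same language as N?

4

Initial partition by acceptance: {C,E} | {A,B,D}.
On input 0, block {C,E} splits into {C} and {E}.
Refine {A,B,D} on symbol 0: members go to different blocks, giving {A,B} and {D}.
Stable partition: {C} | {A,B} | {E} | {D} — 4 equivalence classes.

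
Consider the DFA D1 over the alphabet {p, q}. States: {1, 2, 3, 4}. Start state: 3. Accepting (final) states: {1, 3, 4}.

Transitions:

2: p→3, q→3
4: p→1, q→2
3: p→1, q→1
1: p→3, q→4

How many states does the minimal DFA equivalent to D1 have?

P0 = {1,3,4} | {2}.
On input q, block {1,3,4} splits into {1,3} and {4}.
Split {1,3} by δ(·,q) → {1} and {3}.
No further refinement is possible. Final partition (4 blocks): {1} | {2} | {4} | {3}.

4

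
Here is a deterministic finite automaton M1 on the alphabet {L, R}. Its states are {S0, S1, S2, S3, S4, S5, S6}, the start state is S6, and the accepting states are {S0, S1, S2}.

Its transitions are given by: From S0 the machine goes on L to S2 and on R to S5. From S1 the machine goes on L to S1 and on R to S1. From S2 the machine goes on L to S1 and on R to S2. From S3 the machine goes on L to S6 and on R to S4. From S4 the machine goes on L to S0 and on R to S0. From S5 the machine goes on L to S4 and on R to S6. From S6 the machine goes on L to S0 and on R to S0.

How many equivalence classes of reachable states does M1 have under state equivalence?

4

First remove the unreachable states {S3}; 6 states remain.
Initial partition by acceptance: {S0,S1,S2} | {S4,S5,S6}.
Refine {S0,S1,S2} on symbol R: members go to different blocks, giving {S1,S2} and {S0}.
Split {S4,S5,S6} by δ(·,L) → {S4,S6} and {S5}.
The partition is now stable with 4 blocks: {S1,S2} | {S4,S6} | {S0} | {S5}.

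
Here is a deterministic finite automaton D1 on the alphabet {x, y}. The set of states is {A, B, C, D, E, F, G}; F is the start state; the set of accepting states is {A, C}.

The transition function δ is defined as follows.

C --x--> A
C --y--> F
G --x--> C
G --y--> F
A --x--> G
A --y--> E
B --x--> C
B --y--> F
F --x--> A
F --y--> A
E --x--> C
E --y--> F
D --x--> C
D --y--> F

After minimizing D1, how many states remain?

First remove the unreachable states {B,D}; 5 states remain.
Start with accepting vs non-accepting: {A,C} | {E,F,G}.
Refine {A,C} on symbol x: members go to different blocks, giving {A} and {C}.
Split {E,F,G} by δ(·,x) → {E,G} and {F}.
No further refinement is possible. Final partition (4 blocks): {A} | {E,G} | {C} | {F}.

4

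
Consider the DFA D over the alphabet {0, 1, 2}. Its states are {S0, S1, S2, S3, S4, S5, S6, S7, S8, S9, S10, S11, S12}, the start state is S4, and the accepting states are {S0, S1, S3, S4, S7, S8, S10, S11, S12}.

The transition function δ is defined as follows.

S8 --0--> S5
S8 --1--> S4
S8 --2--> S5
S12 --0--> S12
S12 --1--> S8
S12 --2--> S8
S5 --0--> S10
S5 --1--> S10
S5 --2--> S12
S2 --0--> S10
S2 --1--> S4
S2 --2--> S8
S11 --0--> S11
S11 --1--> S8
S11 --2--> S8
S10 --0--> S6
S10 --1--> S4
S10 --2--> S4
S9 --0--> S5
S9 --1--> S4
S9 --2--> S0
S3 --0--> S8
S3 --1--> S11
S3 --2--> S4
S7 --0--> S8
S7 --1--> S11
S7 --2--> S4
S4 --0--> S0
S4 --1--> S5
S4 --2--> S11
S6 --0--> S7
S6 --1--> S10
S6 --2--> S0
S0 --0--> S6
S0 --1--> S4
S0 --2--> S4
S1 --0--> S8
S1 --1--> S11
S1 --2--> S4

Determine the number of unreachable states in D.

4

BFS from S4 reaches {S0, S4, S5, S6, S7, S8, S10, S11, S12}; the 4 state(s) S1, S2, S3, S9 are never visited.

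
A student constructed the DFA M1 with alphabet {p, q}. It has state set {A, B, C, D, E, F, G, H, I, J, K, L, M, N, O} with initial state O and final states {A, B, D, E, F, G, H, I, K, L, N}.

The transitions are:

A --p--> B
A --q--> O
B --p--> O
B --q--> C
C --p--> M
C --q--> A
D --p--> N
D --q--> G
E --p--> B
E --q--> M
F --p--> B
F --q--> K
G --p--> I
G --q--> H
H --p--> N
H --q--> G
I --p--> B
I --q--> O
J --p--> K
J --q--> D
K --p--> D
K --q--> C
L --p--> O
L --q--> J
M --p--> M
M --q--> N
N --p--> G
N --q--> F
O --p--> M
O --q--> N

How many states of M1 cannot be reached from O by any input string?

3

BFS from O reaches {A, B, C, D, F, G, H, I, K, M, N, O}; the 3 state(s) E, J, L are never visited.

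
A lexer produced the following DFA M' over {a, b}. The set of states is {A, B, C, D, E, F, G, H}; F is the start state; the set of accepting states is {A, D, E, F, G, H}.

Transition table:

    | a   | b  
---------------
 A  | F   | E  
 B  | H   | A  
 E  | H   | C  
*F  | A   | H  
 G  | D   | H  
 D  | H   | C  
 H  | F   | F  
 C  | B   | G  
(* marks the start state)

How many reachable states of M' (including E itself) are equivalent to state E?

2

Every state is reachable, so we keep all 8.
P0 = {A,D,E,F,G,H} | {B,C}.
Split {A,D,E,F,G,H} by δ(·,b) → {A,F,G,H} and {D,E}.
Refine {A,F,G,H} on symbol a: members go to different blocks, giving {A,F,H} and {G}.
Split {A,F,H} by δ(·,b) → {F,H} and {A}.
On input a, block {F,H} splits into {F} and {H}.
On input a, block {B,C} splits into {B} and {C}.
Stable partition: {F} | {B} | {D,E} | {G} | {A} | {H} | {C} — 7 equivalence classes.
The equivalence class containing E is {D,E}, of size 2.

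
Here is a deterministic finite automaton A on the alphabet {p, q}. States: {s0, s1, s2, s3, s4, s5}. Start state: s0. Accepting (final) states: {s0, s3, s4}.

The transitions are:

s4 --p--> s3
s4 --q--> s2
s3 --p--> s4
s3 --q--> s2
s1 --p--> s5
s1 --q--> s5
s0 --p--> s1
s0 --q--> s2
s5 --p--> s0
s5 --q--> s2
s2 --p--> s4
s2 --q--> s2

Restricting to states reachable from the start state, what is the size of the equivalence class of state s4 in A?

2

All states are reachable from the start state.
Start with accepting vs non-accepting: {s0,s3,s4} | {s1,s2,s5}.
Split {s0,s3,s4} by δ(·,p) → {s3,s4} and {s0}.
Refine {s1,s2,s5} on symbol p: members go to different blocks, giving {s1} and {s2} and {s5}.
Stable partition: {s3,s4} | {s1} | {s0} | {s2} | {s5} — 5 equivalence classes.
The equivalence class containing s4 is {s3,s4}, of size 2.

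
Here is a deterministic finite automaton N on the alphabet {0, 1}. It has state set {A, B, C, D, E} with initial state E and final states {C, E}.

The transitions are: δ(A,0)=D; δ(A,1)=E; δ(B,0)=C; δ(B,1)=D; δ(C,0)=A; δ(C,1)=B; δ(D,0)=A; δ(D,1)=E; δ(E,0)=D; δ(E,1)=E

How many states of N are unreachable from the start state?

2

BFS from E reaches {A, D, E}; the 2 state(s) B, C are never visited.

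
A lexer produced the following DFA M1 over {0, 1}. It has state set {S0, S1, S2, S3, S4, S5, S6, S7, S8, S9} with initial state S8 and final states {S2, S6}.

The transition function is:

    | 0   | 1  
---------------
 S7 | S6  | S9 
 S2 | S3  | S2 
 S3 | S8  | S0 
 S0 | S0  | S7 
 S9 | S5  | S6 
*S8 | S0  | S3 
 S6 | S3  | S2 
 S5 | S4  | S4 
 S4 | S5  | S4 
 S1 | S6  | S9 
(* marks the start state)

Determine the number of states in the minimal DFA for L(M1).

First remove the unreachable states {S1}; 9 states remain.
Initial partition by acceptance: {S2,S6} | {S0,S3,S4,S5,S7,S8,S9}.
Split {S0,S3,S4,S5,S7,S8,S9} by δ(·,0) → {S0,S3,S4,S5,S8,S9} and {S7}.
On input 1, block {S0,S3,S4,S5,S8,S9} splits into {S3,S4,S5,S8} and {S0} and {S9}.
Refine {S3,S4,S5,S8} on symbol 0: members go to different blocks, giving {S3,S4,S5} and {S8}.
On input 0, block {S3,S4,S5} splits into {S4,S5} and {S3}.
The partition is now stable with 7 blocks: {S2,S6} | {S4,S5} | {S7} | {S0} | {S9} | {S8} | {S3}.

7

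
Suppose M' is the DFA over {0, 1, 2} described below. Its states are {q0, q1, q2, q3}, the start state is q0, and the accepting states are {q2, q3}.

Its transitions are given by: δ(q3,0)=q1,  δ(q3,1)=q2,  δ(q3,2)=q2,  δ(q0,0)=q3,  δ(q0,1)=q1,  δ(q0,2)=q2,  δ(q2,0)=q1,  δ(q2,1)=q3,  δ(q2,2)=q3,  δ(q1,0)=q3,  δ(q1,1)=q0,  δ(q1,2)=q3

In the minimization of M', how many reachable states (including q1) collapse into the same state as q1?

Start with accepting vs non-accepting: {q2,q3} | {q0,q1}.
The partition is now stable with 2 blocks: {q2,q3} | {q0,q1}.
State q1 belongs to the block {q0,q1}, which has 2 states.

2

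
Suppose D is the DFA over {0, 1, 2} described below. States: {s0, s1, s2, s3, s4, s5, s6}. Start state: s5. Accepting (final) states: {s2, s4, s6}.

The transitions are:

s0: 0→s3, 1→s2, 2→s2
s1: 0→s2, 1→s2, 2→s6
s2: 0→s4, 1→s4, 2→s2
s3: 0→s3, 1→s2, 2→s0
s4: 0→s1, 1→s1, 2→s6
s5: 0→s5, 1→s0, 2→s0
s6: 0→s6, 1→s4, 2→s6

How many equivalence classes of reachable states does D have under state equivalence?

Every state is reachable, so we keep all 7.
P0 = {s2,s4,s6} | {s0,s1,s3,s5}.
Refine {s2,s4,s6} on symbol 0: members go to different blocks, giving {s2,s6} and {s4}.
Refine {s2,s6} on symbol 0: members go to different blocks, giving {s2} and {s6}.
Split {s0,s1,s3,s5} by δ(·,0) → {s0,s3,s5} and {s1}.
Split {s0,s3,s5} by δ(·,1) → {s0,s3} and {s5}.
On input 2, block {s0,s3} splits into {s0} and {s3}.
No further refinement is possible. Final partition (7 blocks): {s2} | {s0} | {s4} | {s6} | {s1} | {s5} | {s3}.

7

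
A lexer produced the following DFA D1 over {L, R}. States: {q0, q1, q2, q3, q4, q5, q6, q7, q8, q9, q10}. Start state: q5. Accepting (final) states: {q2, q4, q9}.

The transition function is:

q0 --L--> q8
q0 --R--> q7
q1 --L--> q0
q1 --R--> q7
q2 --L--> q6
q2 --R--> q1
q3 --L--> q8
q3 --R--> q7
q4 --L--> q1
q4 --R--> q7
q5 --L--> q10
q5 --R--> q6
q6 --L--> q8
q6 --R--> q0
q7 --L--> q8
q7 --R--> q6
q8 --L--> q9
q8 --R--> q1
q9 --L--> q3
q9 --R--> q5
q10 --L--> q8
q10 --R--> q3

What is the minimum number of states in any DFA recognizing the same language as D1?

States {q2,q4} cannot be reached from the start state, so discard them.
P0 = {q9} | {q0,q1,q3,q5,q6,q7,q8,q10}.
Split {q0,q1,q3,q5,q6,q7,q8,q10} by δ(·,L) → {q0,q1,q3,q5,q6,q7,q10} and {q8}.
Split {q0,q1,q3,q5,q6,q7,q10} by δ(·,L) → {q0,q3,q6,q7,q10} and {q1,q5}.
The partition is now stable with 4 blocks: {q9} | {q0,q3,q6,q7,q10} | {q8} | {q1,q5}.

4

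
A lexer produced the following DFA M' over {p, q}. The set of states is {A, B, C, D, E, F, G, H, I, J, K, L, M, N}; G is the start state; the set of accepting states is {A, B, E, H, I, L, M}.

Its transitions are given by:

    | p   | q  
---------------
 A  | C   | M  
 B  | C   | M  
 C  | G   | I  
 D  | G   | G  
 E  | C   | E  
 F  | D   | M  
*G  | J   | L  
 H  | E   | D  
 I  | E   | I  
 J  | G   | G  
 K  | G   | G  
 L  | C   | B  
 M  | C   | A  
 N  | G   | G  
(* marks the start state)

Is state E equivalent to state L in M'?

Yes

Reachable states from the start: {A,B,C,E,G,I,J,L,M}. Unreachable: {D,F,H,K,N} — drop them.
Start with accepting vs non-accepting: {A,B,E,I,L,M} | {C,G,J}.
Refine {A,B,E,I,L,M} on symbol p: members go to different blocks, giving {A,B,E,L,M} and {I}.
Split {C,G,J} by δ(·,q) → {C} and {G} and {J}.
The partition is now stable with 5 blocks: {A,B,E,L,M} | {C} | {I} | {G} | {J}.
E and L lie in the same block of the stable partition, so they are equivalent — no string distinguishes them.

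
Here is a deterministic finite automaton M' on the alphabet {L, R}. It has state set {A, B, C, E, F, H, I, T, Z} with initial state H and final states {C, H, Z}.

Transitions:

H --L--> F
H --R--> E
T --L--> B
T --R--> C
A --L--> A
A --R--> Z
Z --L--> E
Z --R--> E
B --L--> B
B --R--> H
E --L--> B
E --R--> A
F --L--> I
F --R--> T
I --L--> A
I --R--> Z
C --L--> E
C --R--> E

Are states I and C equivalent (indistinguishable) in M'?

No

Every state is reachable, so we keep all 9.
Start with accepting vs non-accepting: {C,H,Z} | {A,B,E,F,I,T}.
Split {A,B,E,F,I,T} by δ(·,R) → {A,B,I,T} and {E,F}.
No further refinement is possible. Final partition (3 blocks): {C,H,Z} | {A,B,I,T} | {E,F}.
I and C end up in different blocks, so they are distinguishable. For instance, the string 'ε' is accepted from only C.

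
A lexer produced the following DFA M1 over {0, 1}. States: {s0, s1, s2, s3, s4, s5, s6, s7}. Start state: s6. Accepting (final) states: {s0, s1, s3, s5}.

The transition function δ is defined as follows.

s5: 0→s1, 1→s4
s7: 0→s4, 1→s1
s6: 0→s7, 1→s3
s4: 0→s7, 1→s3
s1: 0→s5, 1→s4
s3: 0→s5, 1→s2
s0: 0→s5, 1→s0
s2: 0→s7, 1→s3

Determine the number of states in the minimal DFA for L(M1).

2

Reachable states from the start: {s1,s2,s3,s4,s5,s6,s7}. Unreachable: {s0} — drop them.
Initial partition by acceptance: {s1,s3,s5} | {s2,s4,s6,s7}.
The partition is now stable with 2 blocks: {s1,s3,s5} | {s2,s4,s6,s7}.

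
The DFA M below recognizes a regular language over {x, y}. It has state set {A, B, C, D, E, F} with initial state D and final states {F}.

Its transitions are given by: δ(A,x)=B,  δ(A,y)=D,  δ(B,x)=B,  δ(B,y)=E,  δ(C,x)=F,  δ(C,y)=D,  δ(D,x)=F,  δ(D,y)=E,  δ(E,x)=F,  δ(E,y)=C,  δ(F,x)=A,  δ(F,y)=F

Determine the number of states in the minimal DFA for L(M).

All states are reachable from the start state.
P0 = {F} | {A,B,C,D,E}.
On input x, block {A,B,C,D,E} splits into {C,D,E} and {A,B}.
Stable partition: {F} | {C,D,E} | {A,B} — 3 equivalence classes.

3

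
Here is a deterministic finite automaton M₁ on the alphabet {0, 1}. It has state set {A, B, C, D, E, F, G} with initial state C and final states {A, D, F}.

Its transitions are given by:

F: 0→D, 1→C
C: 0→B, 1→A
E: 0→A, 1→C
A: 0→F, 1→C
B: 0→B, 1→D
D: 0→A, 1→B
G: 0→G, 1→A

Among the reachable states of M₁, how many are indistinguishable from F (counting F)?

3

Reachable states from the start: {A,B,C,D,F}. Unreachable: {E,G} — drop them.
Initial partition by acceptance: {A,D,F} | {B,C}.
No further refinement is possible. Final partition (2 blocks): {A,D,F} | {B,C}.
State F belongs to the block {A,D,F}, which has 3 states.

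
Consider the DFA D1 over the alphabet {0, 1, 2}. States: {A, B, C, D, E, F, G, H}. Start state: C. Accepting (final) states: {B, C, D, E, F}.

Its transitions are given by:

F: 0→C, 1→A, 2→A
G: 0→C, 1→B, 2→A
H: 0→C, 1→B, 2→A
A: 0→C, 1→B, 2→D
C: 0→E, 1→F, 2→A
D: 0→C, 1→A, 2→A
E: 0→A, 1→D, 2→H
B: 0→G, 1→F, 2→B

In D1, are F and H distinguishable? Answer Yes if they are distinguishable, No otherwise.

Yes

Initial partition by acceptance: {B,C,D,E,F} | {A,G,H}.
On input 0, block {B,C,D,E,F} splits into {C,D,F} and {B,E}.
Split {C,D,F} by δ(·,0) → {D,F} and {C}.
Refine {A,G,H} on symbol 2: members go to different blocks, giving {G,H} and {A}.
Split {B,E} by δ(·,0) → {B} and {E}.
No further refinement is possible. Final partition (6 blocks): {D,F} | {G,H} | {B} | {C} | {A} | {E}.
F and H end up in different blocks, so they are distinguishable. For instance, the string 'ε' is accepted from only F.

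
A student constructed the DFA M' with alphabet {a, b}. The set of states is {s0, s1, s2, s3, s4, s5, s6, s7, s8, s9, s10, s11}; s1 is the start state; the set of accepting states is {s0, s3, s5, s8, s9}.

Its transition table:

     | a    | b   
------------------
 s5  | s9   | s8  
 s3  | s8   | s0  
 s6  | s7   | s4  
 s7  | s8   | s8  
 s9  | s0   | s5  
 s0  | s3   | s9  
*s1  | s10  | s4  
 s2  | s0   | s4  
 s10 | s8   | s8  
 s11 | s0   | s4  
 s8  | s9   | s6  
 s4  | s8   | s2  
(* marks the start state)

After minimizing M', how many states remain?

States {s11} cannot be reached from the start state, so discard them.
P0 = {s0,s3,s5,s8,s9} | {s1,s2,s4,s6,s7,s10}.
Split {s0,s3,s5,s8,s9} by δ(·,b) → {s0,s3,s5,s9} and {s8}.
Refine {s0,s3,s5,s9} on symbol a: members go to different blocks, giving {s0,s5,s9} and {s3}.
Split {s0,s5,s9} by δ(·,a) → {s5,s9} and {s0}.
Split {s5,s9} by δ(·,a) → {s5} and {s9}.
Refine {s1,s2,s4,s6,s7,s10} on symbol a: members go to different blocks, giving {s4,s7,s10} and {s1,s6} and {s2}.
Split {s4,s7,s10} by δ(·,b) → {s7,s10} and {s4}.
The partition is now stable with 9 blocks: {s5} | {s7,s10} | {s8} | {s3} | {s0} | {s9} | {s1,s6} | {s2} | {s4}.

9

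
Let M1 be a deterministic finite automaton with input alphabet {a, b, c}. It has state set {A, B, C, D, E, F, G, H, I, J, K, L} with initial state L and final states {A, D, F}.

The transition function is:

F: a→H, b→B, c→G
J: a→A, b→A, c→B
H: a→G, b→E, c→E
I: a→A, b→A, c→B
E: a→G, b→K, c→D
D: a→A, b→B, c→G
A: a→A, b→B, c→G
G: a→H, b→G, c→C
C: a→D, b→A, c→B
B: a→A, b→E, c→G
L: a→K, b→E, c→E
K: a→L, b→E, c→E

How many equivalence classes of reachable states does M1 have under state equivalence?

First remove the unreachable states {F,I,J}; 9 states remain.
Initial partition by acceptance: {A,D} | {B,C,E,G,H,K,L}.
On input a, block {B,C,E,G,H,K,L} splits into {E,G,H,K,L} and {B,C}.
On input c, block {E,G,H,K,L} splits into {H,K,L} and {E} and {G}.
On input a, block {H,K,L} splits into {K,L} and {H}.
Split {B,C} by δ(·,b) → {B} and {C}.
Stable partition: {A,D} | {K,L} | {B} | {E} | {G} | {H} | {C} — 7 equivalence classes.

7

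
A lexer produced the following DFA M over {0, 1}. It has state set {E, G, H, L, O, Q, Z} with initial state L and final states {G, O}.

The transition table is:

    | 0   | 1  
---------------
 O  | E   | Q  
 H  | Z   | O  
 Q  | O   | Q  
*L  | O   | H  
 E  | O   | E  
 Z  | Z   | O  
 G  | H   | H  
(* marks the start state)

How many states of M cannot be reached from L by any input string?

Starting at L and following transitions, the reachable set is {E, H, L, O, Q, Z}. That leaves G unreachable — 1 in total.

1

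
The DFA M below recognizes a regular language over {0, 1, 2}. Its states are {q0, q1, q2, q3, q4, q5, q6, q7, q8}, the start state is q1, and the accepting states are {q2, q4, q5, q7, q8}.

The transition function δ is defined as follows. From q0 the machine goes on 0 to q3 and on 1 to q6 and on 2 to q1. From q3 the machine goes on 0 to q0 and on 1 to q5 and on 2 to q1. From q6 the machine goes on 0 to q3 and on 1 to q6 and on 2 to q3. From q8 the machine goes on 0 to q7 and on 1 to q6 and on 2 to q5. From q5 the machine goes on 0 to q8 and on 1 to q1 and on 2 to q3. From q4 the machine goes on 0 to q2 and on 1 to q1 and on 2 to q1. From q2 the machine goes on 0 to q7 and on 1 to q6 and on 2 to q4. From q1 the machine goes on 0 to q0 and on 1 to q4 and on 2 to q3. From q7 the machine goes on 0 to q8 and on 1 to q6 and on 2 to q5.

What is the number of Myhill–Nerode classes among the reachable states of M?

Every state is reachable, so we keep all 9.
P0 = {q2,q4,q5,q7,q8} | {q0,q1,q3,q6}.
Split {q2,q4,q5,q7,q8} by δ(·,2) → {q2,q7,q8} and {q4,q5}.
Refine {q0,q1,q3,q6} on symbol 1: members go to different blocks, giving {q0,q6} and {q1,q3}.
Stable partition: {q2,q7,q8} | {q0,q6} | {q4,q5} | {q1,q3} — 4 equivalence classes.

4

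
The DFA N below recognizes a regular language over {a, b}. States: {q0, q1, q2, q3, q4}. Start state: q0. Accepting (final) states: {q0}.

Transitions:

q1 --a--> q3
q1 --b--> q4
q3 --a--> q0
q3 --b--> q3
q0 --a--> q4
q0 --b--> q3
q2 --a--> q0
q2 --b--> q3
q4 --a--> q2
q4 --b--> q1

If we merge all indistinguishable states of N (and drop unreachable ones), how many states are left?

3

P0 = {q0} | {q1,q2,q3,q4}.
On input a, block {q1,q2,q3,q4} splits into {q1,q4} and {q2,q3}.
Stable partition: {q0} | {q1,q4} | {q2,q3} — 3 equivalence classes.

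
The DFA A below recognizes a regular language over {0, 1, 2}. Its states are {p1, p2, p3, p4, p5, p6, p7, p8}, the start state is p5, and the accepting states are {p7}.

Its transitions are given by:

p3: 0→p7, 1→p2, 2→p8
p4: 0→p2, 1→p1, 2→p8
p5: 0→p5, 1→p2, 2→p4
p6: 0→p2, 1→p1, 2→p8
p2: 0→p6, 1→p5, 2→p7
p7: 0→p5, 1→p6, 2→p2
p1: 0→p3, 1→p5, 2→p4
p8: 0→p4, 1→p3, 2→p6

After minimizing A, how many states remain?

P0 = {p7} | {p1,p2,p3,p4,p5,p6,p8}.
Split {p1,p2,p3,p4,p5,p6,p8} by δ(·,0) → {p1,p2,p4,p5,p6,p8} and {p3}.
Refine {p1,p2,p4,p5,p6,p8} on symbol 0: members go to different blocks, giving {p2,p4,p5,p6,p8} and {p1}.
Refine {p2,p4,p5,p6,p8} on symbol 1: members go to different blocks, giving {p2,p5} and {p4,p6} and {p8}.
Refine {p2,p5} on symbol 0: members go to different blocks, giving {p2} and {p5}.
Stable partition: {p7} | {p2} | {p3} | {p1} | {p4,p6} | {p8} | {p5} — 7 equivalence classes.

7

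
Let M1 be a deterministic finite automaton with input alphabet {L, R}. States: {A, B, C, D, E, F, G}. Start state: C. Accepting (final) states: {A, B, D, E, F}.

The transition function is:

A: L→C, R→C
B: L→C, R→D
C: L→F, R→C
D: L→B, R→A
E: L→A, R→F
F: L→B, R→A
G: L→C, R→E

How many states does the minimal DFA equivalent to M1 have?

First remove the unreachable states {E,G}; 5 states remain.
Initial partition by acceptance: {A,B,D,F} | {C}.
Refine {A,B,D,F} on symbol L: members go to different blocks, giving {A,B} and {D,F}.
Refine {A,B} on symbol R: members go to different blocks, giving {A} and {B}.
The partition is now stable with 4 blocks: {A} | {C} | {D,F} | {B}.

4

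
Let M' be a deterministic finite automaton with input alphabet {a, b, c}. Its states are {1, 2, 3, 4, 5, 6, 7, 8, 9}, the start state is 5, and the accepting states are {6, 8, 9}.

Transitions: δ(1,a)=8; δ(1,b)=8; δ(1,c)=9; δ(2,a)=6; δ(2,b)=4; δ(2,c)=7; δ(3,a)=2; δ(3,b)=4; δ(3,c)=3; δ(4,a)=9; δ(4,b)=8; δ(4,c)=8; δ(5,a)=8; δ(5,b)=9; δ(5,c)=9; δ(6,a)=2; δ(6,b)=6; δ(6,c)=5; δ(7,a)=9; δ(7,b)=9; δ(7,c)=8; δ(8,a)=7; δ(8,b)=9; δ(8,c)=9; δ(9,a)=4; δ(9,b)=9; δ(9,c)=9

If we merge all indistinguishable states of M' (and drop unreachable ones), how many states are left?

First remove the unreachable states {1,2,3,6}; 5 states remain.
Start with accepting vs non-accepting: {8,9} | {4,5,7}.
The partition is now stable with 2 blocks: {8,9} | {4,5,7}.

2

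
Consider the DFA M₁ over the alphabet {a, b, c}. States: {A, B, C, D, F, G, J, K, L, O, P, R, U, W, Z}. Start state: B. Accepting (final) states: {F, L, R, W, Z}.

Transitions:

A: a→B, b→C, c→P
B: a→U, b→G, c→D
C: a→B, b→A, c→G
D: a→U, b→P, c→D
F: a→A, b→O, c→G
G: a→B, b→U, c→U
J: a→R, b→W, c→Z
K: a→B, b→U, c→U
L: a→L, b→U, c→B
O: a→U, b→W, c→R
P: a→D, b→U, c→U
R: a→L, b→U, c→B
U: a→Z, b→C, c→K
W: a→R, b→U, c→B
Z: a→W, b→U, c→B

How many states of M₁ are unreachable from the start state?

No path from B leads to F, J, O; the other 12 states are all reachable.

3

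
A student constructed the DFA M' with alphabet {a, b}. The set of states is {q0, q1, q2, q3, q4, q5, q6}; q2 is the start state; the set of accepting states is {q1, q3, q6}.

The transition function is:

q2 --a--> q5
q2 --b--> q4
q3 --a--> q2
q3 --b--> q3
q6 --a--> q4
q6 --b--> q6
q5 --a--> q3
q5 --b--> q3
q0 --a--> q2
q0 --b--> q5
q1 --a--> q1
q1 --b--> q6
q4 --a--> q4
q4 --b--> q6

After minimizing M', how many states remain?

5

First remove the unreachable states {q0,q1}; 5 states remain.
Initial partition by acceptance: {q3,q6} | {q2,q4,q5}.
Split {q2,q4,q5} by δ(·,a) → {q2,q4} and {q5}.
Refine {q2,q4} on symbol a: members go to different blocks, giving {q2} and {q4}.
Split {q3,q6} by δ(·,a) → {q3} and {q6}.
Stable partition: {q3} | {q2} | {q5} | {q4} | {q6} — 5 equivalence classes.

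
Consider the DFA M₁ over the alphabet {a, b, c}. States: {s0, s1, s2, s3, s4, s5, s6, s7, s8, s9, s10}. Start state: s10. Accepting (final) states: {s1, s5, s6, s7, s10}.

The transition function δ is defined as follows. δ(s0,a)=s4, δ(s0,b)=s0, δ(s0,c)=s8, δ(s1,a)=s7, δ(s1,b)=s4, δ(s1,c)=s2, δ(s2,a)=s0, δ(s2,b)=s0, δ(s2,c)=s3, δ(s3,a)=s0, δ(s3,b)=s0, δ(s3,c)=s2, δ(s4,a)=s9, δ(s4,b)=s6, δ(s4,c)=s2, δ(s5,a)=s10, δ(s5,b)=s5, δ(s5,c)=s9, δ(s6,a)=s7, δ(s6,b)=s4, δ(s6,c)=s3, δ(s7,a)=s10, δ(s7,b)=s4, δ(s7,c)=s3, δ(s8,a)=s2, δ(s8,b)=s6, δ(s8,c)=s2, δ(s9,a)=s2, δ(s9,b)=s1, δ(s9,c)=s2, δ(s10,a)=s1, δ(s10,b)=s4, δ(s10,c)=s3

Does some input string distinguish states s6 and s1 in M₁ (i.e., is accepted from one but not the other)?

Reachable states from the start: {s0,s1,s2,s3,s4,s6,s7,s8,s9,s10}. Unreachable: {s5} — drop them.
P0 = {s1,s6,s7,s10} | {s0,s2,s3,s4,s8,s9}.
On input b, block {s0,s2,s3,s4,s8,s9} splits into {s0,s2,s3} and {s4,s8,s9}.
On input a, block {s0,s2,s3} splits into {s2,s3} and {s0}.
Refine {s4,s8,s9} on symbol a: members go to different blocks, giving {s8,s9} and {s4}.
No further refinement is possible. Final partition (5 blocks): {s1,s6,s7,s10} | {s2,s3} | {s8,s9} | {s0} | {s4}.
s6 and s1 lie in the same block of the stable partition, so they are equivalent — no string distinguishes them.

No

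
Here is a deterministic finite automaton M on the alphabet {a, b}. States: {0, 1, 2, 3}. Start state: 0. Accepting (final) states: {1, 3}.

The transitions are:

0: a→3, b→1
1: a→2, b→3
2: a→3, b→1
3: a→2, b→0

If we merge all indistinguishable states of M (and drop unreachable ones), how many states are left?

3

Start with accepting vs non-accepting: {1,3} | {0,2}.
On input b, block {1,3} splits into {1} and {3}.
No further refinement is possible. Final partition (3 blocks): {1} | {0,2} | {3}.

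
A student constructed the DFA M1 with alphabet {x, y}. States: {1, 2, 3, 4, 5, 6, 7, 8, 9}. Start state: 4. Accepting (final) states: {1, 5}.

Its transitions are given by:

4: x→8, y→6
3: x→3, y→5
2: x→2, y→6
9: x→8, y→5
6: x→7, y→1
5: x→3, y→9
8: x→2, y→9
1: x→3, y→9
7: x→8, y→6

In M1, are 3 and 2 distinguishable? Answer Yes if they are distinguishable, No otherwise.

Yes

P0 = {1,5} | {2,3,4,6,7,8,9}.
On input y, block {2,3,4,6,7,8,9} splits into {2,4,7,8} and {3,6,9}.
On input x, block {3,6,9} splits into {6,9} and {3}.
The partition is now stable with 4 blocks: {1,5} | {2,4,7,8} | {6,9} | {3}.
3 and 2 end up in different blocks, so they are distinguishable. For instance, the string 'y' is accepted from only 3.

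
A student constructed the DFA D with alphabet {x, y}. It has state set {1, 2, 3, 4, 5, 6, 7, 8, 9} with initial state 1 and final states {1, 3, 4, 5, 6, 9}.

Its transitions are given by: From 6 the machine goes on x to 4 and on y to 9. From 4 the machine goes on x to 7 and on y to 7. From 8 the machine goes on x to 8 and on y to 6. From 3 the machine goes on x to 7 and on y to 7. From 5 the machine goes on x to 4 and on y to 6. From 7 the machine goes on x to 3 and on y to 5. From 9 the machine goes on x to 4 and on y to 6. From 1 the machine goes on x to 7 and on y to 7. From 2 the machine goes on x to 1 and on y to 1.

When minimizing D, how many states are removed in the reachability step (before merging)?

BFS from 1 reaches {1, 3, 4, 5, 6, 7, 9}; the 2 state(s) 2, 8 are never visited.

2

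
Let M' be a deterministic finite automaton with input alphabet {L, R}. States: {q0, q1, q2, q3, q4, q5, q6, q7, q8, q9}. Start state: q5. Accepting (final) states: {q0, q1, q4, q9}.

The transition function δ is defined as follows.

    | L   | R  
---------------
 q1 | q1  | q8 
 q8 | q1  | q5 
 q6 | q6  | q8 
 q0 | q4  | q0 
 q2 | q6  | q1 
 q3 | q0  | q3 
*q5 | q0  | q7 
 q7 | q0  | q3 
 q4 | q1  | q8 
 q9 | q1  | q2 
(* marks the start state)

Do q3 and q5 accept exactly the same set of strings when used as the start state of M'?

Reachable states from the start: {q0,q1,q3,q4,q5,q7,q8}. Unreachable: {q2,q6,q9} — drop them.
Initial partition by acceptance: {q0,q1,q4} | {q3,q5,q7,q8}.
Split {q0,q1,q4} by δ(·,R) → {q1,q4} and {q0}.
Refine {q3,q5,q7,q8} on symbol L: members go to different blocks, giving {q3,q5,q7} and {q8}.
The partition is now stable with 4 blocks: {q1,q4} | {q3,q5,q7} | {q0} | {q8}.
q3 and q5 lie in the same block of the stable partition, so they are equivalent — no string distinguishes them.

Yes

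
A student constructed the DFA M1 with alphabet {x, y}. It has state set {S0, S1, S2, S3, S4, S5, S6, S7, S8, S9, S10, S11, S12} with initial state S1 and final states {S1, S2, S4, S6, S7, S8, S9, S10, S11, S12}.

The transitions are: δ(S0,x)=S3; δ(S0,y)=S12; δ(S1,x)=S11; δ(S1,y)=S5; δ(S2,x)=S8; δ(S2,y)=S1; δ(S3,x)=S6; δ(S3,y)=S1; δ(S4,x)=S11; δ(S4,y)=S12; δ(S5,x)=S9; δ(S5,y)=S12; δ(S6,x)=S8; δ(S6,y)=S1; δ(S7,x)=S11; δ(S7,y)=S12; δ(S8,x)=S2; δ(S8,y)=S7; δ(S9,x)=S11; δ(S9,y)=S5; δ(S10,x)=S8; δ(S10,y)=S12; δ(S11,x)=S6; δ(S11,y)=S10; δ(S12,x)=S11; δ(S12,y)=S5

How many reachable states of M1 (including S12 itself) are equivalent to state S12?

First remove the unreachable states {S0,S3,S4}; 10 states remain.
P0 = {S1,S2,S6,S7,S8,S9,S10,S11,S12} | {S5}.
Refine {S1,S2,S6,S7,S8,S9,S10,S11,S12} on symbol y: members go to different blocks, giving {S2,S6,S7,S8,S10,S11} and {S1,S9,S12}.
Split {S2,S6,S7,S8,S10,S11} by δ(·,y) → {S2,S6,S7,S10} and {S8,S11}.
No further refinement is possible. Final partition (4 blocks): {S2,S6,S7,S10} | {S5} | {S1,S9,S12} | {S8,S11}.
State S12 belongs to the block {S1,S9,S12}, which has 3 states.

3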